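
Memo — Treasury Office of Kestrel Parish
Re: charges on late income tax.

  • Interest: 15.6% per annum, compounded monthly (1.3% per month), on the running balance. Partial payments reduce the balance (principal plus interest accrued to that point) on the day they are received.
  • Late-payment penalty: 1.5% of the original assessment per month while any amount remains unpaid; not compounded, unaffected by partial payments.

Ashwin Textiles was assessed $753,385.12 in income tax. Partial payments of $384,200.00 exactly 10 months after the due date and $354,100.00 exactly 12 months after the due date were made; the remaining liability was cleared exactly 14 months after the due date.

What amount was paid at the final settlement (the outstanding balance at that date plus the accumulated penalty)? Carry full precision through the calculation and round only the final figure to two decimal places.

Balance at month 10: $753,385.1200 × (1 + 0.013)^10 = $857,257.8918…
After $384,200.00 payment: $857,257.8918… − $384,200.00 = $473,057.8918…
Balance at month 12: $473,057.8918… × (1 + 0.013)^2 = $485,437.3438…
After $354,100.00 payment: $485,437.3438… − $354,100.00 = $131,337.3438…
Balance at month 14: $131,337.3438… × (1 + 0.013)^2 = $134,774.3107…
Penalty: 14 × 1.5% × $753,385.12 = $158,210.88…
Final settlement = outstanding balance + penalty = $134,774.3107… + $158,210.88… = $292,985.19

$292,985.19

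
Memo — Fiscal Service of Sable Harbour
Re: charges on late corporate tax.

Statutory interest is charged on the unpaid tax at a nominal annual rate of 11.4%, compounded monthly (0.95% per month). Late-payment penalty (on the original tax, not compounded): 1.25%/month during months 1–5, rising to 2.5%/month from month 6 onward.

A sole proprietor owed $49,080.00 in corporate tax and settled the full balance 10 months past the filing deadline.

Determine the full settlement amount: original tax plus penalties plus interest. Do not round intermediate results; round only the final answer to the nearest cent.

Penalty, months 1–5: 5 × 1.25% × $49,080.00 = $3,067.50
Penalty, months 6–10: 5 × 2.5% × $49,080.00 = $6,135.00
Interest: $49,080.00 × ((1 + 0.0095)^10 − 1) = $49,080.00 × 0.0991659… = $4,867.0607…
Total = $49,080.00 + $9,202.5000 + $4,867.0607… = $63,149.56

$63,149.56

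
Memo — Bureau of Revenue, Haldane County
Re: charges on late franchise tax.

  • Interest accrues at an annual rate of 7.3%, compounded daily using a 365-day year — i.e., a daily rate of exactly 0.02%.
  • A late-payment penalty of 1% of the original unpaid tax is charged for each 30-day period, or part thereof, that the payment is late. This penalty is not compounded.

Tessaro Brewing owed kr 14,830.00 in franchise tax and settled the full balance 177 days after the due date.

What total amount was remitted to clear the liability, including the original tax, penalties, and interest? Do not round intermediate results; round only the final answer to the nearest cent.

Penalty periods: ⌈177/30⌉ = 6; penalty = 6 × 1% × kr 14,830.00 = kr 889.80
Interest: kr 14,830.00 × ((1 + 0.0002)^177 − 1) = kr 14,830.00 × 0.03603037… = kr 534.3304…
Total = kr 14,830.00 + kr 889.8000 + kr 534.3304… = kr 16,254.13

kr 16,254.13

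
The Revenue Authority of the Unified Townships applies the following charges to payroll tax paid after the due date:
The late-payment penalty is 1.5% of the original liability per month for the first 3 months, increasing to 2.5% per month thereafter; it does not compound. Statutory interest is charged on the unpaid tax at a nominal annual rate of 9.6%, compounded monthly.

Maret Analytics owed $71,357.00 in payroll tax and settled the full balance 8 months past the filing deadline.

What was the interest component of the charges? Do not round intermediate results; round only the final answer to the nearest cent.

$4,696.79

Interest (9.6%/yr ÷ 12 = 0.8%/month): $71,357.00 × ((1 + 0.008)^8 − 1) = $4,696.7863…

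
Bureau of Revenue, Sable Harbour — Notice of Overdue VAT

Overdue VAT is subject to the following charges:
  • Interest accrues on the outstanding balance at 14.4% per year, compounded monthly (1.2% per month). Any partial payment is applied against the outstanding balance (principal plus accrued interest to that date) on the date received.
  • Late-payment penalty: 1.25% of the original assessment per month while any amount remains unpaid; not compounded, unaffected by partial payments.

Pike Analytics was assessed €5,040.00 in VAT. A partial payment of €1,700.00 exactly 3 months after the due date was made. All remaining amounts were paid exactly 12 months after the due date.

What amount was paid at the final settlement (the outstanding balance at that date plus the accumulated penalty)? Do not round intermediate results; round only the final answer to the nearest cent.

€4,678.96

Balance at month 3: €5,040.0000 × (1 + 0.012)^3 = €5,223.6260…
After €1,700.00 payment: €5,223.6260… − €1,700.00 = €3,523.6260…
Balance at month 12: €3,523.6260… × (1 + 0.012)^9 = €3,922.9649…
Penalty: 12 × 1.25% × €5,040.00 = €756.00
Final settlement = outstanding balance + penalty = €3,922.9649… + €756.00 = €4,678.96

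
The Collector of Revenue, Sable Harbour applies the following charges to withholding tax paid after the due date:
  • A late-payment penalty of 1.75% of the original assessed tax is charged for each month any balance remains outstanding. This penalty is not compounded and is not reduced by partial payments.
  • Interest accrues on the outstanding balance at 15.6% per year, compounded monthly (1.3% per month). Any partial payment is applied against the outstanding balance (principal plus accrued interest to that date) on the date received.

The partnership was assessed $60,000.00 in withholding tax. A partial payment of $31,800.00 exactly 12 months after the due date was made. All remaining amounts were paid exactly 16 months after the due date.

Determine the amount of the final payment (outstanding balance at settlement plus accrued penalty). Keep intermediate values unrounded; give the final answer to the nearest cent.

$57,087.71

Balance at month 12: $60,000.0000 × (1 + 0.013)^12 = $70,059.1066…
After $31,800.00 payment: $70,059.1066… − $31,800.00 = $38,259.1066…
Balance at month 16: $38,259.1066… × (1 + 0.013)^4 = $40,287.7122…
Penalty: 16 × 1.75% × $60,000.00 = $16,800.00
Final settlement = outstanding balance + penalty = $40,287.7122… + $16,800.00 = $57,087.71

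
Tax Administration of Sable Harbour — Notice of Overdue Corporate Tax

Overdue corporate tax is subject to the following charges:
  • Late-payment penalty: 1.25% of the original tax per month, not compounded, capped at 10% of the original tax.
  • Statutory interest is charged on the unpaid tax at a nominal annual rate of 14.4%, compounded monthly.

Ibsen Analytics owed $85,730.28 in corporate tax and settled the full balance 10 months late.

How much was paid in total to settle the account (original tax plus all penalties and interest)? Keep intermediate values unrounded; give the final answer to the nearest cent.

Penalty (uncapped): 10 × 1.25% × $85,730.28 = $10,716.29…; cap = 10% × $85,730.28 = $8,573.03… → penalty = $8,573.03…
Interest (14.4%/yr ÷ 12 = 1.2%/month): $85,730.28 × ((1 + 0.012)^10 − 1) = $10,861.3216…
Total = $85,730.28 + $8,573.0280 + $10,861.3216… = $105,164.63

$105,164.63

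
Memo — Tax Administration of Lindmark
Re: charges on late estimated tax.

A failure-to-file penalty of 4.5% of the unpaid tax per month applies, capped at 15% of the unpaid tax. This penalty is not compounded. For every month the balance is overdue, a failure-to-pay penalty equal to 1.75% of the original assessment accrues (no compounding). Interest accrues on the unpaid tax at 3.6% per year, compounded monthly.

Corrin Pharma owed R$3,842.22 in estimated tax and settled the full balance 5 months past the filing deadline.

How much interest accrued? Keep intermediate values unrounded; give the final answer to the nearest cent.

R$57.98

Interest (3.6%/yr ÷ 12 = 0.3%/month): R$3,842.22 × ((1 + 0.003)^5 − 1) = R$57.9801…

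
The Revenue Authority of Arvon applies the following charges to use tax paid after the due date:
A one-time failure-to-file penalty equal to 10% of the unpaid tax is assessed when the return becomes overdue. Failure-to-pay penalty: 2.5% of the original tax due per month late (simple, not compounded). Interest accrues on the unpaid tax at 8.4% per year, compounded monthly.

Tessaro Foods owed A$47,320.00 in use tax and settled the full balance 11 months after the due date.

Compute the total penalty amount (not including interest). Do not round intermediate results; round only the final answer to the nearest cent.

A$17,745.00

Failure-to-file penalty: 10% × A$47,320.00 = A$4,732.00
Failure-to-pay penalty = 2.5% × A$47,320.00 × 11 mo = A$13,013.00
Total penalty = A$4,732.00 + A$13,013.00 = A$17,745.00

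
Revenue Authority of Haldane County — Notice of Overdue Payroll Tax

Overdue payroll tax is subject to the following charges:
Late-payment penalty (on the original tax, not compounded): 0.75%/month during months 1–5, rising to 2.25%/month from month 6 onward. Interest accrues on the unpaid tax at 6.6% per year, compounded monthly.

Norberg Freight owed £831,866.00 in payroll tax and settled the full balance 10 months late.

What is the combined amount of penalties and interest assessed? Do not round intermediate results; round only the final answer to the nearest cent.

£171,681.68

Penalty, months 1–5: 5 × 0.75% × £831,866.00 = £31,194.98…
Penalty, months 6–10: 5 × 2.25% × £831,866.00 = £93,584.93…
Interest (6.6%/yr ÷ 12 = 0.55%/month): £831,866.00 × ((1 + 0.0055)^10 − 1) = £46,901.7767…
Penalties + interest = £124,779.9000 + £46,901.7767… = £171,681.68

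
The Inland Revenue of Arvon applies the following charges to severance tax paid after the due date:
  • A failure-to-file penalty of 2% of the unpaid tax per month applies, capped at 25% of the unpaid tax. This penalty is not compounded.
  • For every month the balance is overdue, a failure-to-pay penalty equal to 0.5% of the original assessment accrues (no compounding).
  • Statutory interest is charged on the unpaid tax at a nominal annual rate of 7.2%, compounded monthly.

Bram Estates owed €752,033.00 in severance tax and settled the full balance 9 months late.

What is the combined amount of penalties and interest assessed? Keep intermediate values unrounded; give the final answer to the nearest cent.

€210,805.61

Failure-to-file: 9 × 2% × €752,033.00 = €135,365.94 (under the 25% cap)
Failure-to-pay penalty: 9 × 0.5% × €752,033.00 = €33,841.49…
Interest (7.2%/yr ÷ 12 = 0.6%/month): €752,033.00 × ((1 + 0.006)^9 − 1) = €41,598.1852…
Penalties + interest = €169,207.4250 + €41,598.1852… = €210,805.61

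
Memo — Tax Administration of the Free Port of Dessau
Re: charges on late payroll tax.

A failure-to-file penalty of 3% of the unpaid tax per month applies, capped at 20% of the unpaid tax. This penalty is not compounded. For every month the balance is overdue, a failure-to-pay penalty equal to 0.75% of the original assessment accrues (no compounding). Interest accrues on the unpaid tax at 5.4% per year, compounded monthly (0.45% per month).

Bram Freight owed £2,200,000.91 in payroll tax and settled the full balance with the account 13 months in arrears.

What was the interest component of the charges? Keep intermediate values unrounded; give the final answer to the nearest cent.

£132,232.94

Interest: £2,200,000.91 × ((1 + 0.0045)^13 − 1) = £2,200,000.91 × 0.0601059… = £132,232.9408…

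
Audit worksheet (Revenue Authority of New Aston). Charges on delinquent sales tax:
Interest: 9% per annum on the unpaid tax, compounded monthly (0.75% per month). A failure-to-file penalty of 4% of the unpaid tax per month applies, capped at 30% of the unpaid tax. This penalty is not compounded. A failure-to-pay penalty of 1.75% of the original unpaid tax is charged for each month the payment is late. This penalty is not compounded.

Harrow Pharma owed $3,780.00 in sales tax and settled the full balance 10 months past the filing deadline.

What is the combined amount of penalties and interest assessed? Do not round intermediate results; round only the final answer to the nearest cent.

$2,088.76

Failure-to-file: 10 × 4% × $3,780.00 = $1,512.00, capped at 30% × $3,780.00 = $1,134.00
Failure-to-pay penalty = 1.75% × $3,780.00 × 10 mo = $661.50
Interest: $3,780.00 × ((1 + 0.0075)^10 − 1) = $3,780.00 × 0.0775825… = $293.2620…
Penalties + interest = $1,795.5000 + $293.2620… = $2,088.76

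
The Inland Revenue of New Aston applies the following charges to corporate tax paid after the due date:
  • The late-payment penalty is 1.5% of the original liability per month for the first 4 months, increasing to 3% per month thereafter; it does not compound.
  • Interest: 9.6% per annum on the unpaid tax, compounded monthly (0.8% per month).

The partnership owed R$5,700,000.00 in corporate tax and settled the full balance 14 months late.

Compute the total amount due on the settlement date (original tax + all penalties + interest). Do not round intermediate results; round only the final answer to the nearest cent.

Penalty, months 1–4: 4 × 1.5% × R$5,700,000.00 = R$342,000.00
Penalty, months 5–14: 10 × 3% × R$5,700,000.00 = R$1,710,000.00
Interest: R$5,700,000.00 × ((1 + 0.008)^14 − 1) = R$5,700,000.00 × 0.1180145… = R$672,682.8466…
Total = R$5,700,000.00 + R$2,052,000.0000 + R$672,682.8466… = R$8,424,682.85

R$8,424,682.85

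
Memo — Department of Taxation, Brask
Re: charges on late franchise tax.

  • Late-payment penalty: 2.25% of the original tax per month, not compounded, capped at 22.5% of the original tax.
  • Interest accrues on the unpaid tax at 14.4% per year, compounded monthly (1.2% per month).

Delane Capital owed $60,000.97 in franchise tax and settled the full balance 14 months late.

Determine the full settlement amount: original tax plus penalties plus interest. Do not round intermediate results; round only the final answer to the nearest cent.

Penalty (uncapped): 14 × 2.25% × $60,000.97 = $18,900.31…; cap = 22.5% × $60,000.97 = $13,500.22… → penalty = $13,500.22…
Interest: $60,000.97 × ((1 + 0.012)^14 − 1) = $60,000.97 × 0.1817543… = $10,905.4317…
Total = $60,000.97 + $13,500.2183… + $10,905.4317… = $84,406.62

$84,406.62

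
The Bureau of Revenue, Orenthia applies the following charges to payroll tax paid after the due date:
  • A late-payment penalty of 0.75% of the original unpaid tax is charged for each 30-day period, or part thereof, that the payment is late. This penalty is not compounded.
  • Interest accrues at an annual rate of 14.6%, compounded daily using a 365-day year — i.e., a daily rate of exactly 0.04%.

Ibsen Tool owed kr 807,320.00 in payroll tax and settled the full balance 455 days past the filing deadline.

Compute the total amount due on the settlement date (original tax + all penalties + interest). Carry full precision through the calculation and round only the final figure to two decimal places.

kr 1,065,315.69

Penalty periods: ⌈455/30⌉ = 16; penalty = 16 × 0.75% × kr 807,320.00 = kr 96,878.40
Interest: kr 807,320.00 × ((1 + 0.0004)^455 − 1) = kr 807,320.00 × 0.19957054… = kr 161,117.2886…
Total = kr 807,320.00 + kr 96,878.4000 + kr 161,117.2886… = kr 1,065,315.69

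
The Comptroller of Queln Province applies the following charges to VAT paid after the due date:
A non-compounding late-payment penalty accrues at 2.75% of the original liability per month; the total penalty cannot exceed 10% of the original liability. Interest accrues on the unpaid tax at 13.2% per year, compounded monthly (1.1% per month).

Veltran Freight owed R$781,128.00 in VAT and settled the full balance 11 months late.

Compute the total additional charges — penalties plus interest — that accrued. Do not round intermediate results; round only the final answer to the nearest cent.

R$178,003.08

Penalty (uncapped): 11 × 2.75% × R$781,128.00 = R$236,291.22; cap = 10% × R$781,128.00 = R$78,112.80 → penalty = R$78,112.80
Interest: R$781,128.00 × ((1 + 0.011)^11 − 1) = R$781,128.00 × 0.1278795… = R$99,890.2751…
Penalties + interest = R$78,112.8000 + R$99,890.2751… = R$178,003.08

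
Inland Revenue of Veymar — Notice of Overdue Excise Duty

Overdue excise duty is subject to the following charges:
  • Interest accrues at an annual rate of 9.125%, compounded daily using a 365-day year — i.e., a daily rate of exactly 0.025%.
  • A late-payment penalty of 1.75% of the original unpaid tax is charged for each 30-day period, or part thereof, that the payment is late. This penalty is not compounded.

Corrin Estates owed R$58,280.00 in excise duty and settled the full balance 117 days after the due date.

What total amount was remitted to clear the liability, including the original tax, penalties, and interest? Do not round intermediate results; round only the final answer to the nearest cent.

Penalty periods: ⌈117/30⌉ = 4; penalty = 4 × 1.75% × R$58,280.00 = R$4,079.60
Interest: R$58,280.00 × ((1 + 0.00025)^117 − 1) = R$58,280.00 × 0.02967822… = R$1,729.6466…
Total = R$58,280.00 + R$4,079.6000 + R$1,729.6466… = R$64,089.25

R$64,089.25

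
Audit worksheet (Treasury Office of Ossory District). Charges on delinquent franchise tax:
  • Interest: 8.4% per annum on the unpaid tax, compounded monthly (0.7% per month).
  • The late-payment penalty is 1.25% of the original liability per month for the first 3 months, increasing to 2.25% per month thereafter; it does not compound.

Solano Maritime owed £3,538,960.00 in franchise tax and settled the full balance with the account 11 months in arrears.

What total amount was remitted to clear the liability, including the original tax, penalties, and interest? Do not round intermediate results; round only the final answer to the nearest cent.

£4,590,924.34

Penalty, months 1–3: 3 × 1.25% × £3,538,960.00 = £132,711.00
Penalty, months 4–11: 8 × 2.25% × £3,538,960.00 = £637,012.80
Interest: £3,538,960.00 × ((1 + 0.007)^11 − 1) = £3,538,960.00 × 0.0797524… = £282,240.5363…
Total = £3,538,960.00 + £769,723.8000 + £282,240.5363… = £4,590,924.34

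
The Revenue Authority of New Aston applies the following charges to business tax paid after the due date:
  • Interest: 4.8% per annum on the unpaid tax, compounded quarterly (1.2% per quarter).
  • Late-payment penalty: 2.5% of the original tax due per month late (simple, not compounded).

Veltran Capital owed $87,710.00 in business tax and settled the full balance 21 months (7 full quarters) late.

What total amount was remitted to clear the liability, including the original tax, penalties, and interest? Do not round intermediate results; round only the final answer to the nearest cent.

$141,395.99

Late-payment penalty = 2.5% × $87,710.00 × 21 mo = $46,047.75
Interest: $87,710.00 × ((1 + 0.012)^7 − 1) = $87,710.00 × 0.0870852… = $7,638.2439…
Total = $87,710.00 + $46,047.7500 + $7,638.2439… = $141,395.99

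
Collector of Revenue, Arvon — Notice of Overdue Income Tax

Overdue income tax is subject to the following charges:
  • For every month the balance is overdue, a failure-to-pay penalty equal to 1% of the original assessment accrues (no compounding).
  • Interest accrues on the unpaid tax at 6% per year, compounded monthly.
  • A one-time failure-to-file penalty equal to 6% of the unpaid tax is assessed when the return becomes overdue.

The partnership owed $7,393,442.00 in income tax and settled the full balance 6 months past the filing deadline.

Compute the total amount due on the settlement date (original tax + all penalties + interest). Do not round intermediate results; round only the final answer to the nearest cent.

$8,505,249.39

Failure-to-file penalty: 6% × $7,393,442.00 = $443,606.52
Failure-to-pay penalty = 1% × $7,393,442.00 × 6 mo = $443,606.52
Interest (6%/yr ÷ 12 = 0.5%/month): $7,393,442.00 × ((1 + 0.005)^6 − 1) = $224,594.3538…
Total = $7,393,442.00 + $887,213.0400 + $224,594.3538… = $8,505,249.39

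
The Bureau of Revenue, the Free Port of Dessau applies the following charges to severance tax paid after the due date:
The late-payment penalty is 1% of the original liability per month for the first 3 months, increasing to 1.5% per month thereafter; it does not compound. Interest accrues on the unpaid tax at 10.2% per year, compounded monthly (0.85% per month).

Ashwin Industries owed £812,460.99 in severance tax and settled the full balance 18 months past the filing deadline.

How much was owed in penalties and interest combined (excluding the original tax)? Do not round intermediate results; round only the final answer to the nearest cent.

Penalty, months 1–3: 3 × 1% × £812,460.99 = £24,373.83…
Penalty, months 4–18: 15 × 1.5% × £812,460.99 = £182,803.72…
Interest: £812,460.99 × ((1 + 0.0085)^18 − 1) = £812,460.99 × 0.1645717… = £133,708.1161…
Penalties + interest = £207,177.5525… + £133,708.1161… = £340,885.67

£340,885.67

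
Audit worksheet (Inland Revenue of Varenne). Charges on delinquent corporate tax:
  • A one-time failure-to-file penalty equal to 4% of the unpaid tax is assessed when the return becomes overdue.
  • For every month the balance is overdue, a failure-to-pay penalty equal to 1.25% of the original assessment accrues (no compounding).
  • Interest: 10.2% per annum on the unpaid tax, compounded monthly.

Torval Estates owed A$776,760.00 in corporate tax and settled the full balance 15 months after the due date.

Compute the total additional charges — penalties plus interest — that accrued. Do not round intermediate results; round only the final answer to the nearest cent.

A$281,865.18

Failure-to-file penalty: 4% × A$776,760.00 = A$31,070.40
Failure-to-pay penalty: 15 × 1.25% × A$776,760.00 = A$145,642.50
Interest (10.2%/yr ÷ 12 = 0.85%/month): A$776,760.00 × ((1 + 0.0085)^15 − 1) = A$105,152.2829…
Penalties + interest = A$176,712.9000 + A$105,152.2829… = A$281,865.18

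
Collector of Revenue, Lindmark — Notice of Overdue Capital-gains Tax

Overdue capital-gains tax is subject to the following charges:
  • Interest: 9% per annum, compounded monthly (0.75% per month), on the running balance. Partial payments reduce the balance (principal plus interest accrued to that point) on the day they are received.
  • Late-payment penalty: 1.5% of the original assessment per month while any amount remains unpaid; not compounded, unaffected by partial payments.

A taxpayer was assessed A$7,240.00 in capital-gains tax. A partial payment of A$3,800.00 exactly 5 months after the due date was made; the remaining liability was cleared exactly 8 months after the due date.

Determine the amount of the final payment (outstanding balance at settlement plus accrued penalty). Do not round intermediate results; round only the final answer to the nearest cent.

A$4,668.63

Balance at month 5: A$7,240.0000 × (1 + 0.0075)^5 = A$7,515.6032…
After A$3,800.00 payment: A$7,515.6032… − A$3,800.00 = A$3,715.6032…
Balance at month 8: A$3,715.6032… × (1 + 0.0075)^3 = A$3,799.8328…
Penalty: 8 × 1.5% × A$7,240.00 = A$868.80
Final settlement = outstanding balance + penalty = A$3,799.8328… + A$868.80 = A$4,668.63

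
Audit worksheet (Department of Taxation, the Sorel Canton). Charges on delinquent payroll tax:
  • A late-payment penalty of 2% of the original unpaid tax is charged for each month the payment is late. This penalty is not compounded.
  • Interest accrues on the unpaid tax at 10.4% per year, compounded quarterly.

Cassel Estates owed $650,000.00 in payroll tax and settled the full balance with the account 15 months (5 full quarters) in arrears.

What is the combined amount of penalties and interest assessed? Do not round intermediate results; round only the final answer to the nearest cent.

Late-payment penalty: 15 × 2% × $650,000.00 = $195,000.00
Interest (10.4%/yr ÷ 4 = 2.6%/quarter): $650,000.00 × ((1 + 0.026)^5 − 1) = $89,009.7369…
Penalties + interest = $195,000.0000 + $89,009.7369… = $284,009.74

$284,009.74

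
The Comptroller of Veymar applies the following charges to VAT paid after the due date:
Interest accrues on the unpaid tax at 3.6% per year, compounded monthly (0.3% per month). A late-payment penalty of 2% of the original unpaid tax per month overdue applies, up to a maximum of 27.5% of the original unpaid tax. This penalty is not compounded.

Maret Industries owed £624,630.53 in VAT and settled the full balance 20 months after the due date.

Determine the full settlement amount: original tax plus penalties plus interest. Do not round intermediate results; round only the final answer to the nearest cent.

Penalty (uncapped): 20 × 2% × £624,630.53 = £249,852.21…; cap = 27.5% × £624,630.53 = £171,773.40… → penalty = £171,773.40…
Interest: £624,630.53 × ((1 + 0.003)^20 − 1) = £624,630.53 × 0.0617412… = £38,565.4236…
Total = £624,630.53 + £171,773.3958… + £38,565.4236… = £834,969.35

£834,969.35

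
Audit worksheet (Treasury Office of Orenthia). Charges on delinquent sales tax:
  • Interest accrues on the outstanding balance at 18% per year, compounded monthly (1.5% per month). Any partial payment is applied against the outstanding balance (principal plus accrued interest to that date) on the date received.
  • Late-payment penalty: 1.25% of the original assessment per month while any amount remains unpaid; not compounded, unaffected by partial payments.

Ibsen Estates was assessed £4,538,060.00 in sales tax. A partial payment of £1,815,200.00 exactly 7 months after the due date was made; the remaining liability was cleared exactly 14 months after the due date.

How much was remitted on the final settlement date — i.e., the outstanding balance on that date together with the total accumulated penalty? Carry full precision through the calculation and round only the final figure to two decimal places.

£4,369,351.43

Balance at month 7: £4,538,060.0000 × (1 + 0.015)^7 = £5,036,542.8054…
After £1,815,200.00 payment: £5,036,542.8054… − £1,815,200.00 = £3,221,342.8054…
Balance at month 14: £3,221,342.8054… × (1 + 0.015)^7 = £3,575,190.9253…
Penalty: 14 × 1.25% × £4,538,060.00 = £794,160.50
Final settlement = outstanding balance + penalty = £3,575,190.9253… + £794,160.50 = £4,369,351.43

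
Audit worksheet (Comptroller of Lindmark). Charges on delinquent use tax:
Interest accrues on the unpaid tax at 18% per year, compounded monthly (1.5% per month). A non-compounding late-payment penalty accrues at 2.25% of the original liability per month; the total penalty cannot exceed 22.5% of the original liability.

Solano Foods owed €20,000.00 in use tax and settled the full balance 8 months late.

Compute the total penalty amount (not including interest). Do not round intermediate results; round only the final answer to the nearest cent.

€3,600.00

Penalty: 8 × 2.25% × €20,000.00 = €3,600.00 (below the 22.5% cap of €4,500.00)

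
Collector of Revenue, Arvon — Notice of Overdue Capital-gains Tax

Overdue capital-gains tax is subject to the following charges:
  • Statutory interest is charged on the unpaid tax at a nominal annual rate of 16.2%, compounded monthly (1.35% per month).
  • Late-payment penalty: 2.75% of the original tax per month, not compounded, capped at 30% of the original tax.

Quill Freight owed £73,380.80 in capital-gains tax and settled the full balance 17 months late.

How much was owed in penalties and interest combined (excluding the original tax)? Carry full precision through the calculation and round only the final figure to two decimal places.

Penalty (uncapped): 17 × 2.75% × £73,380.80 = £34,305.52…; cap = 30% × £73,380.80 = £22,014.24 → penalty = £22,014.24
Interest: £73,380.80 × ((1 + 0.0135)^17 − 1) = £73,380.80 × 0.2560410… = £18,788.4903…
Penalties + interest = £22,014.2400 + £18,788.4903… = £40,802.73

£40,802.73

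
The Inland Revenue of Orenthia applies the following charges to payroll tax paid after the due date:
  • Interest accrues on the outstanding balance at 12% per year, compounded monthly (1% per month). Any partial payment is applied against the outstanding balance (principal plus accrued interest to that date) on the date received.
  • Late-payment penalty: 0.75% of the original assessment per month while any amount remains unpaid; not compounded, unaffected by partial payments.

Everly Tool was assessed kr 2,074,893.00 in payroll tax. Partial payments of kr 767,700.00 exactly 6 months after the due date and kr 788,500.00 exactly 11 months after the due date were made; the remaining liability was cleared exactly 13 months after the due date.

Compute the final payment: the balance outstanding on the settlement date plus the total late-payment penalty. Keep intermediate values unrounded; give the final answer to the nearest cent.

Balance at month 6: kr 2,074,893.0000 × (1 + 0.01)^6 = kr 2,202,540.7298…
After kr 767,700.00 payment: kr 2,202,540.7298… − kr 767,700.00 = kr 1,434,840.7298…
Balance at month 11: kr 1,434,840.7298… × (1 + 0.01)^5 = kr 1,508,032.0274…
After kr 788,500.00 payment: kr 1,508,032.0274… − kr 788,500.00 = kr 719,532.0274…
Balance at month 13: kr 719,532.0274… × (1 + 0.01)^2 = kr 733,994.6211…
Penalty: 13 × 0.75% × kr 2,074,893.00 = kr 202,302.07…
Final settlement = outstanding balance + penalty = kr 733,994.6211… + kr 202,302.07… = kr 936,296.69

kr 936,296.69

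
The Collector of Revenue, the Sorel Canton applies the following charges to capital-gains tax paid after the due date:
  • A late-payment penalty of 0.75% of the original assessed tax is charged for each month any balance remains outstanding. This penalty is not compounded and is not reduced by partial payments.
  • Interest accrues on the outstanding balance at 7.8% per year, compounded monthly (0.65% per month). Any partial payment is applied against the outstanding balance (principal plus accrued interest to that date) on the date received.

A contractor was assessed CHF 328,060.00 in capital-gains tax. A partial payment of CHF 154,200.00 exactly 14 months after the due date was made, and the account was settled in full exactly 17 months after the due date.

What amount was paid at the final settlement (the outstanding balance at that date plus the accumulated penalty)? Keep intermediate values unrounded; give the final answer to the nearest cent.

CHF 250,859.51

Balance at month 14: CHF 328,060.0000 × (1 + 0.0065)^14 = CHF 359,208.1566…
After CHF 154,200.00 payment: CHF 359,208.1566… − CHF 154,200.00 = CHF 205,008.1566…
Balance at month 17: CHF 205,008.1566… × (1 + 0.0065)^3 = CHF 209,031.8567…
Penalty: 17 × 0.75% × CHF 328,060.00 = CHF 41,827.65
Final settlement = outstanding balance + penalty = CHF 209,031.8567… + CHF 41,827.65 = CHF 250,859.51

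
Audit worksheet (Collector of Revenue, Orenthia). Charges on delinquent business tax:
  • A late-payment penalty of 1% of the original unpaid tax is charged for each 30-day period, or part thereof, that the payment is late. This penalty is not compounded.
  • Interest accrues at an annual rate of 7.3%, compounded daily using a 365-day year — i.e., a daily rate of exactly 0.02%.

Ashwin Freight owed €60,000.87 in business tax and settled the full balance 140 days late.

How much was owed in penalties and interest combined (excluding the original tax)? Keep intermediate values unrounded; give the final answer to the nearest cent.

€4,703.64

Penalty periods: ⌈140/30⌉ = 5; penalty = 5 × 1% × €60,000.87 = €3,000.04…
Interest: €60,000.87 × ((1 + 0.0002)^140 − 1) = €60,000.87 × 0.02839281… = €1,703.5930…
Penalties + interest = €3,000.0435 + €1,703.5930… = €4,703.64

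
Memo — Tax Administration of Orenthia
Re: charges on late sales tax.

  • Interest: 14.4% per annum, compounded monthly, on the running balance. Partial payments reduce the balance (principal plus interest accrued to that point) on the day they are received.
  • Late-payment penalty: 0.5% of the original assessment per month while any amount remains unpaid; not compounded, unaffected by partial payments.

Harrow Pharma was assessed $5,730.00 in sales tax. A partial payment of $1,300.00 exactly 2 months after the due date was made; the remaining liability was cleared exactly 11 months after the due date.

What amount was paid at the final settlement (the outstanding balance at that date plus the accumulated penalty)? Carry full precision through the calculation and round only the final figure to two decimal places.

$5,401.23

Monthly rate = 14.4% ÷ 12 = 1.2%
Balance at month 2: $5,730.0000 × (1 + 0.012)^2 = $5,868.3451…
After $1,300.00 payment: $5,868.3451… − $1,300.00 = $4,568.3451…
Balance at month 11: $4,568.3451… × (1 + 0.012)^9 = $5,086.0839…
Penalty: 11 × 0.5% × $5,730.00 = $315.15
Final settlement = outstanding balance + penalty = $5,086.0839… + $315.15 = $5,401.23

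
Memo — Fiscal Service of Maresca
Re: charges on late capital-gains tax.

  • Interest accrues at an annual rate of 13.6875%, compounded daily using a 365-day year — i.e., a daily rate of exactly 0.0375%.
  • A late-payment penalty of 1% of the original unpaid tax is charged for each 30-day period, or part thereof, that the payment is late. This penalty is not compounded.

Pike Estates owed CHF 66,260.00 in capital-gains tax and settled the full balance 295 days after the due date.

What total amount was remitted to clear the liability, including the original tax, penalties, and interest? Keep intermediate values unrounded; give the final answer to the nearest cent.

Penalty periods: ⌈295/30⌉ = 10; penalty = 10 × 1% × CHF 66,260.00 = CHF 6,626.00
Interest: CHF 66,260.00 × ((1 + 0.000375)^295 − 1) = CHF 66,260.00 × 0.11695280… = CHF 7,749.2925…
Total = CHF 66,260.00 + CHF 6,626.0000 + CHF 7,749.2925… = CHF 80,635.29

CHF 80,635.29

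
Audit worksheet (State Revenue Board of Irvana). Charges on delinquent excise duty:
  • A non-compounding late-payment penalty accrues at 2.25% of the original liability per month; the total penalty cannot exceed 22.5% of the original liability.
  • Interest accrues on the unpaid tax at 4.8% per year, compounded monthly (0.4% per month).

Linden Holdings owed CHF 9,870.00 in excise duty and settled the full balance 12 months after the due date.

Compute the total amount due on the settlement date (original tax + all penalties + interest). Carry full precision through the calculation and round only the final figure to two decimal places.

Penalty (uncapped): 12 × 2.25% × CHF 9,870.00 = CHF 2,664.90; cap = 22.5% × CHF 9,870.00 = CHF 2,220.75 → penalty = CHF 2,220.75
Interest: CHF 9,870.00 × ((1 + 0.004)^12 − 1) = CHF 9,870.00 × 0.0490702… = CHF 484.3229…
Total = CHF 9,870.00 + CHF 2,220.7500 + CHF 484.3229… = CHF 12,575.07

CHF 12,575.07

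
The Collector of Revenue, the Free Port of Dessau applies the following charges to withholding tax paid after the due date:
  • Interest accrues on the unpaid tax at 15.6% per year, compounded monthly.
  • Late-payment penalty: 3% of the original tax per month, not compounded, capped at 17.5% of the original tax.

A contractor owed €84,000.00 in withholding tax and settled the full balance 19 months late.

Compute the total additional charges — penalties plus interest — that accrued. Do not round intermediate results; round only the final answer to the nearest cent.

Penalty (uncapped): 19 × 3% × €84,000.00 = €47,880.00; cap = 17.5% × €84,000.00 = €14,700.00 → penalty = €14,700.00
Interest (15.6%/yr ÷ 12 = 1.3%/month): €84,000.00 × ((1 + 0.013)^19 − 1) = €23,364.0159…
Penalties + interest = €14,700.0000 + €23,364.0159… = €38,064.02

€38,064.02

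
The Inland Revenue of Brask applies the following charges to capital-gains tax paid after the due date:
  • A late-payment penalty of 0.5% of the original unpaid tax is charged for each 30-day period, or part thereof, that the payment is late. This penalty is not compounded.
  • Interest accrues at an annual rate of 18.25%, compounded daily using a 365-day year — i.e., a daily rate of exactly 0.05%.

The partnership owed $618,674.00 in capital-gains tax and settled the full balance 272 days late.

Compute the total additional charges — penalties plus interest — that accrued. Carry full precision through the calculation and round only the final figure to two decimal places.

Penalty periods: ⌈272/30⌉ = 10; penalty = 10 × 0.5% × $618,674.00 = $30,933.70
Interest: $618,674.00 × ((1 + 0.0005)^272 − 1) = $618,674.00 × 0.14564295… = $90,105.5090…
Penalties + interest = $30,933.7000 + $90,105.5090… = $121,039.21

$121,039.21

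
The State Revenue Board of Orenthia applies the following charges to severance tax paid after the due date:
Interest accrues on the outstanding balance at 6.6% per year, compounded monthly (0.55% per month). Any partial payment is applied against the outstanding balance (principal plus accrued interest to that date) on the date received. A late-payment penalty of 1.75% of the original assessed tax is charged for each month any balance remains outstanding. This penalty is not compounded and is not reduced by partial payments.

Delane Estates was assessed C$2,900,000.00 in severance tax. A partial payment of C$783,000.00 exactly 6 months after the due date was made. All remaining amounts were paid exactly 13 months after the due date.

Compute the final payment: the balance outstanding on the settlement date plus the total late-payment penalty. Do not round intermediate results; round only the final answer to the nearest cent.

C$2,960,434.97

Balance at month 6: C$2,900,000.0000 × (1 + 0.0055)^6 = C$2,997,025.5646…
After C$783,000.00 payment: C$2,997,025.5646… − C$783,000.00 = C$2,214,025.5646…
Balance at month 13: C$2,214,025.5646… × (1 + 0.0055)^7 = C$2,300,684.9723…
Penalty: 13 × 1.75% × C$2,900,000.00 = C$659,750.00
Final settlement = outstanding balance + penalty = C$2,300,684.9723… + C$659,750.00 = C$2,960,434.97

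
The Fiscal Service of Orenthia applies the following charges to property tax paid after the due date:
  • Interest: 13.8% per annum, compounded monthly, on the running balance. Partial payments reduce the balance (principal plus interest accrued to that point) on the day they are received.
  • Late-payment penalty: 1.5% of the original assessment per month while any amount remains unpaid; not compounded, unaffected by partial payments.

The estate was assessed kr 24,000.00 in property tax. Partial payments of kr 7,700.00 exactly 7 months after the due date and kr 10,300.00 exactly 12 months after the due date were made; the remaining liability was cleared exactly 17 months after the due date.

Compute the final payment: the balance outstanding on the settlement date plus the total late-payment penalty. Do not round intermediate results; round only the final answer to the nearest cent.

kr 15,730.73

Monthly rate = 13.8% ÷ 12 = 1.15%
Balance at month 7: kr 24,000.0000 × (1 + 0.0115)^7 = kr 25,999.9463…
After kr 7,700.00 payment: kr 25,999.9463… − kr 7,700.00 = kr 18,299.9463…
Balance at month 12: kr 18,299.9463… × (1 + 0.0115)^5 = kr 19,376.6748…
After kr 10,300.00 payment: kr 19,376.6748… − kr 10,300.00 = kr 9,076.6748…
Balance at month 17: kr 9,076.6748… × (1 + 0.0115)^5 = kr 9,610.7264…
Penalty: 17 × 1.5% × kr 24,000.00 = kr 6,120.00
Final settlement = outstanding balance + penalty = kr 9,610.7264… + kr 6,120.00 = kr 15,730.73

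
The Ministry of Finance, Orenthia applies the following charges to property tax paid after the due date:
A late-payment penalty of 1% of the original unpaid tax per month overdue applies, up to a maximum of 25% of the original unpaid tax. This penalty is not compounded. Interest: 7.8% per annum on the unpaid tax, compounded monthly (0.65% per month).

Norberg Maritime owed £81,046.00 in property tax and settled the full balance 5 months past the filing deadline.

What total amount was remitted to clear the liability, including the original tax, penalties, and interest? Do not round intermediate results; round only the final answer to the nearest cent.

Penalty: 5 × 1% × £81,046.00 = £4,052.30 (below the 25% cap of £20,261.50)
Interest: £81,046.00 × ((1 + 0.0065)^5 − 1) = £81,046.00 × 0.0329253… = £2,668.4602…
Total = £81,046.00 + £4,052.3000 + £2,668.4602… = £87,766.76

£87,766.76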